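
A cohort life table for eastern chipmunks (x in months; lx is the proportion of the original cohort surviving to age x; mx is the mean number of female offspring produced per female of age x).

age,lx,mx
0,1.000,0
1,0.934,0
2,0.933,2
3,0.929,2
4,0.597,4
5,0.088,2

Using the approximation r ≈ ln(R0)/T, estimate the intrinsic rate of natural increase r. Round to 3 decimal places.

R0 = Σ lx·mx = 0 + 0 + 1.866 + 1.858 + 2.388 + 0.176 = 6.288
Σ x·lx·mx = 19.738; T = 19.738/6.288 = 3.13899…
r ≈ ln(R0)/T = ln(6.288)/3.13899… = 0.58574… → 0.586

0.586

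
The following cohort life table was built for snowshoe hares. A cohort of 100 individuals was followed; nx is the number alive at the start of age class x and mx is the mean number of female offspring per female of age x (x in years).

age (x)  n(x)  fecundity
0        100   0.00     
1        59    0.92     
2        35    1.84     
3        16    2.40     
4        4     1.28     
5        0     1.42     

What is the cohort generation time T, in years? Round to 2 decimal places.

1.97

lx = nx/n0 = nx/100: 1, 0.59, 0.35, 0.16, 0.04, 0
lx·mx: 0, 0.5428, 0.644, 0.384, 0.0512, 0 → R0 = 1.622
x·lx·mx: 0, 0.5428, 1.288, 1.152, 0.2048, 0 → Σ = 3.1876
T = 3.1876 / 1.622 = 1.965228… → 1.97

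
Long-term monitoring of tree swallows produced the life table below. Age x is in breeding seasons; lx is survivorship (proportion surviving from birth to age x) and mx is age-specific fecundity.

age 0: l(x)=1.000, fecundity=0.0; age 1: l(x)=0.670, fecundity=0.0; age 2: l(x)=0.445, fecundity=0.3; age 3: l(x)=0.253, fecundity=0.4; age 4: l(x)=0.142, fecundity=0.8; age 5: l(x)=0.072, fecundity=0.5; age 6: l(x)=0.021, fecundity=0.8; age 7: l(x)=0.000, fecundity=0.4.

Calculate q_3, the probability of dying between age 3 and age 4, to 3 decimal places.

q_3 = (l_3 − l_4) / l_3 = (0.253 − 0.142) / 0.253
     = 0.111 / 0.253 = 0.438735… → 0.439

0.439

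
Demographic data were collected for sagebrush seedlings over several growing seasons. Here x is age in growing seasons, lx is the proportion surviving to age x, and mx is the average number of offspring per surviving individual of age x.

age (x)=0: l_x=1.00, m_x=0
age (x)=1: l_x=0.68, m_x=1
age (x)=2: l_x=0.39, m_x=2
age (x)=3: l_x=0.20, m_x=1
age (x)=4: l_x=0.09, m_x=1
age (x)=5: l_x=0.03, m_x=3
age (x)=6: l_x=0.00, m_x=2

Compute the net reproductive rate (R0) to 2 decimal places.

1.84

lx·mx by age: 0, 0.68, 0.78, 0.2, 0.09, 0.09, 0
R0 = Σ lx·mx = 1.84 → 1.84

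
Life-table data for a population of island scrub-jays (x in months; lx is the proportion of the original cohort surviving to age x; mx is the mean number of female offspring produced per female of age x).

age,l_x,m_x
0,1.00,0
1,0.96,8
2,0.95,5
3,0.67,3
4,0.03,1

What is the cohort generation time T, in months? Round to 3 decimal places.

lx·mx: 0, 7.68, 4.75, 2.01, 0.03 → R0 = 14.47
x·lx·mx: 0, 7.68, 9.5, 6.03, 0.12 → Σ = 23.33
T = 23.33 / 14.47 = 1.612301… → 1.612

1.612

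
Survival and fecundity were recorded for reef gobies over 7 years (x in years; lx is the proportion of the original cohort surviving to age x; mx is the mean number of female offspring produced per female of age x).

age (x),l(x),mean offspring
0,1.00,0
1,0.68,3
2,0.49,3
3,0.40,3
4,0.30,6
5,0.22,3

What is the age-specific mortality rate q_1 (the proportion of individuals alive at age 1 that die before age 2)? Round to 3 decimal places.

0.279

q_1 = (l_1 − l_2) / l_1 = (0.68 − 0.49) / 0.68
     = 0.19 / 0.68 = 0.279412… → 0.279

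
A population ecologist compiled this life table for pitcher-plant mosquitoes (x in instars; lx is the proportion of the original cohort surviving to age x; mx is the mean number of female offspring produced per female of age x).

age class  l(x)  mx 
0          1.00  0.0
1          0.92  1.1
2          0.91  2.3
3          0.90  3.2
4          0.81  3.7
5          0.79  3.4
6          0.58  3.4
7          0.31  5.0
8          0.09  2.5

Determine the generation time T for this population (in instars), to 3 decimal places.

lx·mx: 0, 1.012, 2.093, 2.88, 2.997, 2.686, 1.972, 1.55, 0.225 → R0 = 15.415
x·lx·mx: 0, 1.012, 4.186, 8.64, 11.988, 13.43, 11.832, 10.85, 1.8 → Σ = 63.738
T = 63.738 / 15.415 = 4.134804… → 4.135

4.135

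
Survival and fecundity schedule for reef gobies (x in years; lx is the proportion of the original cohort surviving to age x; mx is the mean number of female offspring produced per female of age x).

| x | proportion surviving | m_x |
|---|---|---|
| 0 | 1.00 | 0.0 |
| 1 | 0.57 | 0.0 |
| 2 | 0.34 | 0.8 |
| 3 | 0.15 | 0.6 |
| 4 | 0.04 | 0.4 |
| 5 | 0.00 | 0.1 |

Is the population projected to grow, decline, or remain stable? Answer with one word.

declining

R0 = Σ lx·mx = 0 + 0 + 0.272 + 0.09 + 0.016 + 0 = 0.378
R0 < 1, so the population is declining.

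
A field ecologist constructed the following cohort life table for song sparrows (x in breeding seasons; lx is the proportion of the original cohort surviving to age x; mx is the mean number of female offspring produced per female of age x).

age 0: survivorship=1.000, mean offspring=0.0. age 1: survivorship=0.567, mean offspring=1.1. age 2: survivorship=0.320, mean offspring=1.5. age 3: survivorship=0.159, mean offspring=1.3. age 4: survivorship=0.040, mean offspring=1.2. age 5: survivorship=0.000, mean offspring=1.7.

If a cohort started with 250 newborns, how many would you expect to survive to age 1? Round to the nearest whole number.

Expected survivors = N0 · l_1 = 250 × 0.567 = 141.75 → 142

142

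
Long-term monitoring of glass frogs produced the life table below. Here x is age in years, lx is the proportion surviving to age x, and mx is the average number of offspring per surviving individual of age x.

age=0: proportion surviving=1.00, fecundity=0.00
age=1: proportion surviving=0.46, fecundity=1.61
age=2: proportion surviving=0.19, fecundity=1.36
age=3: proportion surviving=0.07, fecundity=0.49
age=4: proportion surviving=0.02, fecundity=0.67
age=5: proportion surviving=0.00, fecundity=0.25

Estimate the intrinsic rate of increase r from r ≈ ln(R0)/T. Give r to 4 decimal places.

R0 = Σ lx·mx = 0 + 0.7406 + 0.2584 + 0.0343 + 0.0134 + 0 = 1.0467
Σ x·lx·mx = 1.4139; T = 1.4139/1.0467 = 1.35082…
r ≈ ln(R0)/T = ln(1.0467)/1.35082… = 0.033789… → 0.0338

0.0338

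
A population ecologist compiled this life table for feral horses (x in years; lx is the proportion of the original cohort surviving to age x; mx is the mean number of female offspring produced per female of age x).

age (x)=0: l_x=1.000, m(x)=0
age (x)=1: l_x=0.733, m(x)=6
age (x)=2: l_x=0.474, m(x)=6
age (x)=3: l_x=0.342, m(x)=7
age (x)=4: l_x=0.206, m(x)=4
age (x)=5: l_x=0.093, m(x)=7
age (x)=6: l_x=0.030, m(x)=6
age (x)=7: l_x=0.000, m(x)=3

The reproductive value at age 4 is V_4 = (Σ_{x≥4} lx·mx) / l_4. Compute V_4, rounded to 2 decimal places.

lx·mx for x ≥ 4: 0.824, 0.651, 0.18, 0 → sum = 1.655
V_4 = 1.655 / l_4 = 1.655 / 0.206 = 8.033981… → 8.03

8.03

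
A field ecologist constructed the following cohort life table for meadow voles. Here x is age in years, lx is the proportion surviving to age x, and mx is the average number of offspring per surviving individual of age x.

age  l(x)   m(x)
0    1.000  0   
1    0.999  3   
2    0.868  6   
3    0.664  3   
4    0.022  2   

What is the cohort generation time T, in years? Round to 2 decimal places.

lx·mx: 0, 2.997, 5.208, 1.992, 0.044 → R0 = 10.241
x·lx·mx: 0, 2.997, 10.416, 5.976, 0.176 → Σ = 19.565
T = 19.565 / 10.241 = 1.910458… → 1.91

1.91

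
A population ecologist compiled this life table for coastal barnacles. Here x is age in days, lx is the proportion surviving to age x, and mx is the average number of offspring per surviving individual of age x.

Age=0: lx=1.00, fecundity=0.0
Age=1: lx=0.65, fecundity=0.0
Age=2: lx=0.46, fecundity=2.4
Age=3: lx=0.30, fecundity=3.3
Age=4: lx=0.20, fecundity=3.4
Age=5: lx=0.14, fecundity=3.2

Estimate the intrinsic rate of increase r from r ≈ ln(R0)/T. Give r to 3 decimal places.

R0 = Σ lx·mx = 0 + 0 + 1.104 + 0.99 + 0.68 + 0.448 = 3.222
Σ x·lx·mx = 10.138; T = 10.138/3.222 = 3.14649…
r ≈ ln(R0)/T = ln(3.222)/3.14649… = 0.37184… → 0.372

0.372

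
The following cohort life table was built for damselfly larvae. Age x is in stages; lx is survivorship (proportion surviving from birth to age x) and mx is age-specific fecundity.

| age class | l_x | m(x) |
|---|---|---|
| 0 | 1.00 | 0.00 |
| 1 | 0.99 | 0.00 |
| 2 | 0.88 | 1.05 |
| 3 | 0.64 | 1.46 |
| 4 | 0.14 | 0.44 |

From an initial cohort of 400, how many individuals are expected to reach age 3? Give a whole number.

Expected survivors = N0 · l_3 = 400 × 0.64 = 256 → 256

256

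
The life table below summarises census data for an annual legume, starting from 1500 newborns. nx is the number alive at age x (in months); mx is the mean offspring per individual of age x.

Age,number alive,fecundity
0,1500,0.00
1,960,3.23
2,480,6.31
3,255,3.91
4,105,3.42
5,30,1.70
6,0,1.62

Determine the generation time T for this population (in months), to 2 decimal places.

1.84

lx = nx/n0 = nx/1500: 1, 0.64, 0.32, 0.17, 0.07, 0.02, 0
lx·mx: 0, 2.0672, 2.0192, 0.6647, 0.2394, 0.034, 0 → R0 = 5.0245
x·lx·mx: 0, 2.0672, 4.0384, 1.9941, 0.9576, 0.17, 0 → Σ = 9.2273
T = 9.2273 / 5.0245 = 1.836461… → 1.84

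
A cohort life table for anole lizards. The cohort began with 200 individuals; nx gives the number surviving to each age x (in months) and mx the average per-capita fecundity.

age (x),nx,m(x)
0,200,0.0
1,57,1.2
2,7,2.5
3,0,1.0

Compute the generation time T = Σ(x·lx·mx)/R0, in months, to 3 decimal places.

lx = nx/n0 = nx/200: 1, 0.285, 0.035, 0
lx·mx: 0, 0.342, 0.0875, 0 → R0 = 0.4295
x·lx·mx: 0, 0.342, 0.175, 0 → Σ = 0.517
T = 0.517 / 0.4295 = 1.203725… → 1.204

1.204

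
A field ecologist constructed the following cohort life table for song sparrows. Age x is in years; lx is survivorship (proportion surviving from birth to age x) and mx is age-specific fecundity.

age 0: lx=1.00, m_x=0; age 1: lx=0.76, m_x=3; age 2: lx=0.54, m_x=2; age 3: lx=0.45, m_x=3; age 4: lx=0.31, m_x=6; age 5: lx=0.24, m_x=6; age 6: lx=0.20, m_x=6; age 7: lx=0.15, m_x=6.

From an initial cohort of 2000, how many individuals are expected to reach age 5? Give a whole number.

Expected survivors = N0 · l_5 = 2000 × 0.24 = 480 → 480

480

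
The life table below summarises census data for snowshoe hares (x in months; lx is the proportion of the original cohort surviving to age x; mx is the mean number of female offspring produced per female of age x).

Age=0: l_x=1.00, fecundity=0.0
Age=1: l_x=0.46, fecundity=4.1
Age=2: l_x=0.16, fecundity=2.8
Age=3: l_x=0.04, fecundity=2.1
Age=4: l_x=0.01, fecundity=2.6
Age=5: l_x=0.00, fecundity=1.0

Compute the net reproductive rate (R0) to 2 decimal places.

2.44

lx·mx by age: 0, 1.886, 0.448, 0.084, 0.026, 0
R0 = Σ lx·mx = 2.444 → 2.44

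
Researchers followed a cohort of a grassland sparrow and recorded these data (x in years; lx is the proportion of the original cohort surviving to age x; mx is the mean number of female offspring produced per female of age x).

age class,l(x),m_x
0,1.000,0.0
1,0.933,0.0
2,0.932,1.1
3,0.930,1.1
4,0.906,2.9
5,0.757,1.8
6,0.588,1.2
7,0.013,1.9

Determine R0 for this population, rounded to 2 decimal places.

6.77

lx·mx by age: 0, 0, 1.0252, 1.023, 2.6274, 1.3626, 0.7056, 0.0247
R0 = Σ lx·mx = 6.7685 → 6.77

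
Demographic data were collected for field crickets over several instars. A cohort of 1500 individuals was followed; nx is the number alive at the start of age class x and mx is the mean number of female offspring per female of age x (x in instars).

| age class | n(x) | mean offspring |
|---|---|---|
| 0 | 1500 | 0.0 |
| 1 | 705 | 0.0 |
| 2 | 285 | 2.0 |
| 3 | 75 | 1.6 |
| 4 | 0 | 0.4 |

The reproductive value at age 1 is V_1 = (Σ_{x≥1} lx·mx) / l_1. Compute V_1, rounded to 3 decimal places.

lx = nx/n0 = nx/1500: 1, 0.47, 0.19, 0.05, 0
lx·mx for x ≥ 1: 0, 0.38, 0.08, 0 → sum = 0.46
V_1 = 0.46 / l_1 = 0.46 / 0.47 = 0.978723… → 0.979

0.979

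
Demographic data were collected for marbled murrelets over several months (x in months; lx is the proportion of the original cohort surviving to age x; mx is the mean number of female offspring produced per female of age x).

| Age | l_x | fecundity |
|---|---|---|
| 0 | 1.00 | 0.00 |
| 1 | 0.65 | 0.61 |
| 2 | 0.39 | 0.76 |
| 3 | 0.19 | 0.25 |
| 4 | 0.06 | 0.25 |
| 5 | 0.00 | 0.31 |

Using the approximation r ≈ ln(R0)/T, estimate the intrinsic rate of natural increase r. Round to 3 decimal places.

R0 = Σ lx·mx = 0 + 0.3965 + 0.2964 + 0.0475 + 0.015 + 0 = 0.7554
Σ x·lx·mx = 1.1918; T = 1.1918/0.7554 = 1.57771…
r ≈ ln(R0)/T = ln(0.7554)/1.57771… = -0.17779… → -0.178

-0.178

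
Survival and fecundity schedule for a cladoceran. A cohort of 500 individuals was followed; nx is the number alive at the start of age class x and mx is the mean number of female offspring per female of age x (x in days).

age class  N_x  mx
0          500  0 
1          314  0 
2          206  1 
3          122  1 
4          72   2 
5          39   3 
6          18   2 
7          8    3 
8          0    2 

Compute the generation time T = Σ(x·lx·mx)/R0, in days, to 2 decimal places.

3.58

lx = nx/n0 = nx/500: 1, 0.628, 0.412, 0.244, 0.144, 0.078, 0.036, 0.016, 0
lx·mx: 0, 0, 0.412, 0.244, 0.288, 0.234, 0.072, 0.048, 0 → R0 = 1.298
x·lx·mx: 0, 0, 0.824, 0.732, 1.152, 1.17, 0.432, 0.336, 0 → Σ = 4.646
T = 4.646 / 1.298 = 3.579353… → 3.58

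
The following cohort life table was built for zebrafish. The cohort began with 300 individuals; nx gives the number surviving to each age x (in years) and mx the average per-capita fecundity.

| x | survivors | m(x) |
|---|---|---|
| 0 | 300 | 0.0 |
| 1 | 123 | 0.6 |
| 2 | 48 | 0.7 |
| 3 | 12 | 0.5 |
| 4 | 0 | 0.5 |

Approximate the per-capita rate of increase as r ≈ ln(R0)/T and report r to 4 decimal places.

lx = nx/n0 = nx/300: 1, 0.41, 0.16, 0.04, 0
R0 = Σ lx·mx = 0 + 0.246 + 0.112 + 0.02 + 0 = 0.378
Σ x·lx·mx = 0.53; T = 0.53/0.378 = 1.40212…
r ≈ ln(R0)/T = ln(0.378)/1.40212… = -0.693852… → -0.6939

-0.6939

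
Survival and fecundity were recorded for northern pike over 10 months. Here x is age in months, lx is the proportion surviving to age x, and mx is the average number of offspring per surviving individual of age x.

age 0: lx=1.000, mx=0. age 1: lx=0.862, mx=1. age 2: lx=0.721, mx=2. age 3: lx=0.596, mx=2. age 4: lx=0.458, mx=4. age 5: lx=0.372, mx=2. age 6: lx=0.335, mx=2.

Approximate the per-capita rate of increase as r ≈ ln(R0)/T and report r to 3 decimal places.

R0 = Σ lx·mx = 0 + 0.862 + 1.442 + 1.192 + 1.832 + 0.744 + 0.67 = 6.742
Σ x·lx·mx = 22.39; T = 22.39/6.742 = 3.32097…
r ≈ ln(R0)/T = ln(6.742)/3.32097… = 0.57464… → 0.575

0.575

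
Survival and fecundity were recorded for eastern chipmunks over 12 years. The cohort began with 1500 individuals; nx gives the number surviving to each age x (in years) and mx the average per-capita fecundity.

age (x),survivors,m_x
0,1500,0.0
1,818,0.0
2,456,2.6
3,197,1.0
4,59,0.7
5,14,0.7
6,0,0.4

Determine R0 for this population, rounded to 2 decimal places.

lx = nx/n0 = nx/1500: 1, 0.54533…, 0.304, 0.13133…, 0.03933…, 0.00933…, 0
lx·mx by age: 0, 0, 0.7904, 0.131333…, 0.027533…, 0.006533…, 0
R0 = Σ lx·mx = 0.9558… → 0.96

0.96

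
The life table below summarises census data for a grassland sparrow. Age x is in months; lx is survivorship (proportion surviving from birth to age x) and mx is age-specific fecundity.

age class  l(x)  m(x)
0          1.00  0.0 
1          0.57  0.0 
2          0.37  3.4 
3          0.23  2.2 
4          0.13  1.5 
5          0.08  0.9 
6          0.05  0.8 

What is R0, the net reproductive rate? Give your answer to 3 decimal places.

2.071

lx·mx by age: 0, 0, 1.258, 0.506, 0.195, 0.072, 0.04
R0 = Σ lx·mx = 2.071 → 2.071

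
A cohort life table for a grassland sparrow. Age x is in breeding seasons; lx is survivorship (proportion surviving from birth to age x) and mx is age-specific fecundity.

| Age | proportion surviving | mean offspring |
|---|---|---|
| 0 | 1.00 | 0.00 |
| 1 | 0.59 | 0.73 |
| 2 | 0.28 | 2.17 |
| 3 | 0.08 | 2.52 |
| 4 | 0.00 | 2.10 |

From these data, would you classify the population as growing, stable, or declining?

R0 = Σ lx·mx = 0 + 0.4307 + 0.6076 + 0.2016 + 0 = 1.2399
R0 > 1, so the population is growing.

growing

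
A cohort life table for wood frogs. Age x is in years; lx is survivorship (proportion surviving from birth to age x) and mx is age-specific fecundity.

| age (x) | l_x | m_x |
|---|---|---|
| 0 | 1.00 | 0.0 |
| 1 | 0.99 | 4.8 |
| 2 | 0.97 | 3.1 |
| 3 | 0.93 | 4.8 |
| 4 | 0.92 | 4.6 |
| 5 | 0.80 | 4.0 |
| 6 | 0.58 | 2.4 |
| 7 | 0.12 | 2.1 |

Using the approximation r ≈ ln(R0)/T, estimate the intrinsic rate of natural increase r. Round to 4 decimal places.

0.9694

R0 = Σ lx·mx = 0 + 4.752 + 3.007 + 4.464 + 4.232 + 3.2 + 1.392 + 0.252 = 21.299
Σ x·lx·mx = 67.202; T = 67.202/21.299 = 3.15517…
r ≈ ln(R0)/T = ln(21.299)/3.15517… = 0.969412… → 0.9694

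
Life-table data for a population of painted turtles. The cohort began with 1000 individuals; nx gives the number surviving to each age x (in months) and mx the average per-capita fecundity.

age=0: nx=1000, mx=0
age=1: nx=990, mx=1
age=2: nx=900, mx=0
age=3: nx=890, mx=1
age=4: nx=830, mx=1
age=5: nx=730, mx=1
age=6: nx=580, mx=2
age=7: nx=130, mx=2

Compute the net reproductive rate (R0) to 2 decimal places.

4.86

lx = nx/n0 = nx/1000: 1, 0.99, 0.9, 0.89, 0.83, 0.73, 0.58, 0.13
lx·mx by age: 0, 0.99, 0, 0.89, 0.83, 0.73, 1.16, 0.26
R0 = Σ lx·mx = 4.86 → 4.86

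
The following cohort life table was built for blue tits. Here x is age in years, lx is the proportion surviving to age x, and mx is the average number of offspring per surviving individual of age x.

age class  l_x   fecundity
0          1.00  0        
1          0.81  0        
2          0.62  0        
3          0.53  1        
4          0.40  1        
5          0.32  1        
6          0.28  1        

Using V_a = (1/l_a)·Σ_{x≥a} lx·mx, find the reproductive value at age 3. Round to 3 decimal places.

2.887

lx·mx for x ≥ 3: 0.53, 0.4, 0.32, 0.28 → sum = 1.53
V_3 = 1.53 / l_3 = 1.53 / 0.53 = 2.886792… → 2.887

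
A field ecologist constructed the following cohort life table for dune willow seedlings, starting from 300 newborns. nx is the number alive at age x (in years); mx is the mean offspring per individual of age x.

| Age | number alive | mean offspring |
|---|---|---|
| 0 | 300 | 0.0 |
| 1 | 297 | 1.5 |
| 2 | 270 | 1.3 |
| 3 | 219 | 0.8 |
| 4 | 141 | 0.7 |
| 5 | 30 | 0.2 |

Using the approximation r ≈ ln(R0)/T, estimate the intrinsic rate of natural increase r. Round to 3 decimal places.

0.656

lx = nx/n0 = nx/300: 1, 0.99, 0.9, 0.73, 0.47, 0.1
R0 = Σ lx·mx = 0 + 1.485 + 1.17 + 0.584 + 0.329 + 0.02 = 3.588
Σ x·lx·mx = 6.993; T = 6.993/3.588 = 1.949…
r ≈ ln(R0)/T = ln(3.588)/1.949… = 0.65551… → 0.656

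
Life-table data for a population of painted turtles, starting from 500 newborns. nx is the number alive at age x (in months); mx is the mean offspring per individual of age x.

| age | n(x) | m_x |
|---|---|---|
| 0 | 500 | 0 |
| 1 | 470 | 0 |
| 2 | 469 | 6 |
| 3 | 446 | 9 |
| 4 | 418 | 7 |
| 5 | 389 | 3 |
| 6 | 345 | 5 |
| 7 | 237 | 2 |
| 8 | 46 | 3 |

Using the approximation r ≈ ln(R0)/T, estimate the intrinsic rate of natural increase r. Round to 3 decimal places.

lx = nx/n0 = nx/500: 1, 0.94, 0.938, 0.892, 0.836, 0.778, 0.69, 0.474, 0.092
R0 = Σ lx·mx = 0 + 0 + 5.628 + 8.028 + 5.852 + 2.334 + 3.45 + 0.948 + 0.276 = 26.516
Σ x·lx·mx = 99.962; T = 99.962/26.516 = 3.76987…
r ≈ ln(R0)/T = ln(26.516)/3.76987… = 0.86946… → 0.869

0.869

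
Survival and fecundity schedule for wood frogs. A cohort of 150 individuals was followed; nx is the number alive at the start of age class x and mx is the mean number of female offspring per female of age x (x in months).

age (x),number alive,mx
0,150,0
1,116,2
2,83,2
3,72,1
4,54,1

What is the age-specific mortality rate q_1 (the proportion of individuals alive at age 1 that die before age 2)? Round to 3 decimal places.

0.284

lx = nx/n0 = nx/150: 1, 0.77333…, 0.55333…, 0.48, 0.36
q_1 = (l_1 − l_2) / l_1 = (0.773333… − 0.553333…) / 0.773333…
     = 0.22… / 0.773333… = 0.284483… → 0.284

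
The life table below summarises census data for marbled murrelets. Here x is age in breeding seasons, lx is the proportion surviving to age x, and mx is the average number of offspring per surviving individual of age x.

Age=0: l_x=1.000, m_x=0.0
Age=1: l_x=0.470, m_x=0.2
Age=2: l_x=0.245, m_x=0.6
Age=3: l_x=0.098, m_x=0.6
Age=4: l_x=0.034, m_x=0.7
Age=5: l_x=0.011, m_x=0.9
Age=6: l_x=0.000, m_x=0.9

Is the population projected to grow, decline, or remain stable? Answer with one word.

R0 = Σ lx·mx = 0 + 0.094 + 0.147 + 0.0588 + 0.0238 + 0.0099 + 0 = 0.3335
R0 < 1, so the population is declining.

declining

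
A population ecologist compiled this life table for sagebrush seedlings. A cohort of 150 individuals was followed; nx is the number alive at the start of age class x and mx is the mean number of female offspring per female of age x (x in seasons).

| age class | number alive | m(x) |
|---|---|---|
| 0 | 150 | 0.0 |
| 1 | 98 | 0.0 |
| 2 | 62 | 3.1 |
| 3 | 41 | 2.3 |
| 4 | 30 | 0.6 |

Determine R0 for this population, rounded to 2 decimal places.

lx = nx/n0 = nx/150: 1, 0.65333…, 0.41333…, 0.27333…, 0.2
lx·mx by age: 0, 0, 1.281333…, 0.628667…, 0.12
R0 = Σ lx·mx = 2.03… → 2.03

2.03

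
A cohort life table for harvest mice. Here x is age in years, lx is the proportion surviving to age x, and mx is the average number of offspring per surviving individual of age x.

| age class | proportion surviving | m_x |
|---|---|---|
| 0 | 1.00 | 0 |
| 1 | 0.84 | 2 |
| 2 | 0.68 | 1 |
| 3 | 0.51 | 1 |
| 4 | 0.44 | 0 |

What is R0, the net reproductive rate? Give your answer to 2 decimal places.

lx·mx by age: 0, 1.68, 0.68, 0.51, 0
R0 = Σ lx·mx = 2.87 → 2.87

2.87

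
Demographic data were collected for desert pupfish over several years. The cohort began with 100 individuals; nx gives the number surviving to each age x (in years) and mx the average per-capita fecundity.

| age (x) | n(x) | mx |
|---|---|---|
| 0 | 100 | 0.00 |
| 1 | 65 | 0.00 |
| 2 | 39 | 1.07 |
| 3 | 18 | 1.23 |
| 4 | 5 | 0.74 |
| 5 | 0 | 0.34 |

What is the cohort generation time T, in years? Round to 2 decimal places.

lx = nx/n0 = nx/100: 1, 0.65, 0.39, 0.18, 0.05, 0
lx·mx: 0, 0, 0.4173, 0.2214, 0.037, 0 → R0 = 0.6757
x·lx·mx: 0, 0, 0.8346, 0.6642, 0.148, 0 → Σ = 1.6468
T = 1.6468 / 0.6757 = 2.437176… → 2.44

2.44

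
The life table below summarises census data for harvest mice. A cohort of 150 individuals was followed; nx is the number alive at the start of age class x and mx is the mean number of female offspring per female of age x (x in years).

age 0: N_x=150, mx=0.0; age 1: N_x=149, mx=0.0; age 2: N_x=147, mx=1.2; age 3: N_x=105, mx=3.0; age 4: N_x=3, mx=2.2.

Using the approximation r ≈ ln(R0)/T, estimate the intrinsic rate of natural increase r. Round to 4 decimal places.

lx = nx/n0 = nx/150: 1, 0.99333…, 0.98, 0.7, 0.02
R0 = Σ lx·mx = 0 + 0 + 1.176 + 2.1 + 0.044 = 3.32…
Σ x·lx·mx = 8.828…; T = 8.828…/3.32… = 2.65904…
r ≈ ln(R0)/T = ln(3.32…)/2.65904… = 0.451278… → 0.4513

0.4513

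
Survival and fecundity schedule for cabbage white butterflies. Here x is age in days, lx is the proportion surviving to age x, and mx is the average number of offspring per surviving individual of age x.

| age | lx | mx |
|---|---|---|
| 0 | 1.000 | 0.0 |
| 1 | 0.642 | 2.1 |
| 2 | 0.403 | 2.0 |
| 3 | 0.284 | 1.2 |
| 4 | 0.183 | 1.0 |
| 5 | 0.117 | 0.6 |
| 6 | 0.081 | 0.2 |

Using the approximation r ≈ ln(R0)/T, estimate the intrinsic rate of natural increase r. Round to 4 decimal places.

R0 = Σ lx·mx = 0 + 1.3482 + 0.806 + 0.3408 + 0.183 + 0.0702 + 0.0162 = 2.7644
Σ x·lx·mx = 5.1628; T = 5.1628/2.7644 = 1.8676…
r ≈ ln(R0)/T = ln(2.7644)/1.8676… = 0.544454… → 0.5445

0.5445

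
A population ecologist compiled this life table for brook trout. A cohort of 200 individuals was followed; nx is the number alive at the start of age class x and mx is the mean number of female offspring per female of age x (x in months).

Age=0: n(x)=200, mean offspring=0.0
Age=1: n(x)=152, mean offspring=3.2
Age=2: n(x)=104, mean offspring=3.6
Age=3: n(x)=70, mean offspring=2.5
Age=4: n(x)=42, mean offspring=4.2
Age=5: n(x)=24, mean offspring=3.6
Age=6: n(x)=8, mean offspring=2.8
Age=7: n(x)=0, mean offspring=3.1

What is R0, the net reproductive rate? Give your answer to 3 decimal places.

lx = nx/n0 = nx/200: 1, 0.76, 0.52, 0.35, 0.21, 0.12, 0.04, 0
lx·mx by age: 0, 2.432, 1.872, 0.875, 0.882, 0.432, 0.112, 0
R0 = Σ lx·mx = 6.605 → 6.605

6.605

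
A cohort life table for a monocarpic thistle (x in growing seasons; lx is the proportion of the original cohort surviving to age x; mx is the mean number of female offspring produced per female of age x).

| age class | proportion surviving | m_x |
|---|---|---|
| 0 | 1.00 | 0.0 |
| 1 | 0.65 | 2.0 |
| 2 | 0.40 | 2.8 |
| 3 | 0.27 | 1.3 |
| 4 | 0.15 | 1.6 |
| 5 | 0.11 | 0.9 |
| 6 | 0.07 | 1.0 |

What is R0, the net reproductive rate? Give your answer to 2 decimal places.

3.18

lx·mx by age: 0, 1.3, 1.12, 0.351, 0.24, 0.099, 0.07
R0 = Σ lx·mx = 3.18 → 3.18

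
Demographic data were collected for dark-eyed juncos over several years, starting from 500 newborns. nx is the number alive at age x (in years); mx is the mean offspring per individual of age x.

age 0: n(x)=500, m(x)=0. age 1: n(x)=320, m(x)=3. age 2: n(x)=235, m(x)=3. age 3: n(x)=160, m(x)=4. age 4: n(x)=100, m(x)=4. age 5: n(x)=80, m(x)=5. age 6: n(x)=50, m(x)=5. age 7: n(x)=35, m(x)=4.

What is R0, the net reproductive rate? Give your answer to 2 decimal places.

6.99

lx = nx/n0 = nx/500: 1, 0.64, 0.47, 0.32, 0.2, 0.16, 0.1, 0.07
lx·mx by age: 0, 1.92, 1.41, 1.28, 0.8, 0.8, 0.5, 0.28
R0 = Σ lx·mx = 6.99 → 6.99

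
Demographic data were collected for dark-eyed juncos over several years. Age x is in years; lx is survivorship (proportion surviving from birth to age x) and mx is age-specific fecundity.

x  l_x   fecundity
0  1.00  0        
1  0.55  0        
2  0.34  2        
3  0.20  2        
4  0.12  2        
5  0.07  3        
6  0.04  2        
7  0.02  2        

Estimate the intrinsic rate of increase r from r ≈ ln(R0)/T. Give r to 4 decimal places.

R0 = Σ lx·mx = 0 + 0 + 0.68 + 0.4 + 0.24 + 0.21 + 0.08 + 0.04 = 1.65
Σ x·lx·mx = 5.33; T = 5.33/1.65 = 3.2303…
r ≈ ln(R0)/T = ln(1.65)/3.2303… = 0.155024… → 0.1550

0.1550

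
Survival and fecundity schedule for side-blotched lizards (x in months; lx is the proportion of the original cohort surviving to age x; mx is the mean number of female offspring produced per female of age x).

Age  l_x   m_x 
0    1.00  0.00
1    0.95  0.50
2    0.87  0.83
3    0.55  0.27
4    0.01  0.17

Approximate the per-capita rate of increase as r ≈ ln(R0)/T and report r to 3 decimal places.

R0 = Σ lx·mx = 0 + 0.475 + 0.7221 + 0.1485 + 0.0017 = 1.3473
Σ x·lx·mx = 2.3715; T = 2.3715/1.3473 = 1.76019…
r ≈ ln(R0)/T = ln(1.3473)/1.76019… = 0.16936… → 0.169

0.169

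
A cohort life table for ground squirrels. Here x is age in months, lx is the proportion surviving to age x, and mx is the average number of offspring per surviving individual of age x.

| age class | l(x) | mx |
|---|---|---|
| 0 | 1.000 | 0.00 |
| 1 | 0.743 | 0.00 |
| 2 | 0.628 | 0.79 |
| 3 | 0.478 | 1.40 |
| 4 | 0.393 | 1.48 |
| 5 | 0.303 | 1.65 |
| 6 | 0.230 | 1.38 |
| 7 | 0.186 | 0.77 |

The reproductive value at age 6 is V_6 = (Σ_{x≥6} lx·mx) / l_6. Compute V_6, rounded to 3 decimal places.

lx·mx for x ≥ 6: 0.3174, 0.14322 → sum = 0.46062
V_6 = 0.46062 / l_6 = 0.46062 / 0.23 = 2.002696… → 2.003

2.003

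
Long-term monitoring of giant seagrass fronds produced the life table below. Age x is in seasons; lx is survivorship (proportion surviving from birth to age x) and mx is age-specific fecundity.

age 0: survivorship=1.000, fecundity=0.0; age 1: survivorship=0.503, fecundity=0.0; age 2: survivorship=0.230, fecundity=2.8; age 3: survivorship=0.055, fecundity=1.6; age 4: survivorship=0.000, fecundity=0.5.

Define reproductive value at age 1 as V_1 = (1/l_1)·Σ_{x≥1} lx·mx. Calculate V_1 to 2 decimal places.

lx·mx for x ≥ 1: 0, 0.644, 0.088, 0 → sum = 0.732
V_1 = 0.732 / l_1 = 0.732 / 0.503 = 1.455268… → 1.46

1.46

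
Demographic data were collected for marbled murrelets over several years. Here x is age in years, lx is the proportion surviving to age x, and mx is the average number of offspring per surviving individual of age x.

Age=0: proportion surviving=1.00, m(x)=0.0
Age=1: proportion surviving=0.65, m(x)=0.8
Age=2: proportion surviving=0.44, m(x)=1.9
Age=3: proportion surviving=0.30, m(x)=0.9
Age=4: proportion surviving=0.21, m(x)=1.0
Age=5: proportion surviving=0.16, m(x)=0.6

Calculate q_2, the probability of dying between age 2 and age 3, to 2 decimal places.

0.32

q_2 = (l_2 − l_3) / l_2 = (0.44 − 0.3) / 0.44
     = 0.14 / 0.44 = 0.318182… → 0.32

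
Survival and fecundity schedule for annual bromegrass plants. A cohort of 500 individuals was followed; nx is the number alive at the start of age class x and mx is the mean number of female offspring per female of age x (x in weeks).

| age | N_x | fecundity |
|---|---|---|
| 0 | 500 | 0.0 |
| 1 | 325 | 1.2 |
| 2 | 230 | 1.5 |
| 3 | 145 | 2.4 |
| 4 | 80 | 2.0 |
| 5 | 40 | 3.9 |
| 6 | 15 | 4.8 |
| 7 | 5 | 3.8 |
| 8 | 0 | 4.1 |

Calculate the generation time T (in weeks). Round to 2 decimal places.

lx = nx/n0 = nx/500: 1, 0.65, 0.46, 0.29, 0.16, 0.08, 0.03, 0.01, 0
lx·mx: 0, 0.78, 0.69, 0.696, 0.32, 0.312, 0.144, 0.038, 0 → R0 = 2.98
x·lx·mx: 0, 0.78, 1.38, 2.088, 1.28, 1.56, 0.864, 0.266, 0 → Σ = 8.218
T = 8.218 / 2.98 = 2.757718… → 2.76

2.76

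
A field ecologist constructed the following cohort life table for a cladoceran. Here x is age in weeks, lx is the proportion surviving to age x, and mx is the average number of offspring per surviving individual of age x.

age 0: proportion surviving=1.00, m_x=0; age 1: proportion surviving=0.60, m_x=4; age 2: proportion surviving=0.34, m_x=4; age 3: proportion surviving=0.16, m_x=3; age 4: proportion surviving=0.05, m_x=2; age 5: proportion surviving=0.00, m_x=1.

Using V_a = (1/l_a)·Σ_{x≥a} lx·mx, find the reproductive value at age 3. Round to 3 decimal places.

lx·mx for x ≥ 3: 0.48, 0.1, 0 → sum = 0.58
V_3 = 0.58 / l_3 = 0.58 / 0.16 = 3.625 → 3.625

3.625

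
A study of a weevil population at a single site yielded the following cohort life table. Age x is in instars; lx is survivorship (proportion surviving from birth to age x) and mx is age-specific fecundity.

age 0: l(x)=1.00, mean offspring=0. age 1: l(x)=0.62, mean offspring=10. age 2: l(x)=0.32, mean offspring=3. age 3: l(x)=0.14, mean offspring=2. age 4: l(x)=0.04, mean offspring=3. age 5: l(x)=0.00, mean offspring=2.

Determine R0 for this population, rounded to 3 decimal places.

7.560

lx·mx by age: 0, 6.2, 0.96, 0.28, 0.12, 0
R0 = Σ lx·mx = 7.56 → 7.560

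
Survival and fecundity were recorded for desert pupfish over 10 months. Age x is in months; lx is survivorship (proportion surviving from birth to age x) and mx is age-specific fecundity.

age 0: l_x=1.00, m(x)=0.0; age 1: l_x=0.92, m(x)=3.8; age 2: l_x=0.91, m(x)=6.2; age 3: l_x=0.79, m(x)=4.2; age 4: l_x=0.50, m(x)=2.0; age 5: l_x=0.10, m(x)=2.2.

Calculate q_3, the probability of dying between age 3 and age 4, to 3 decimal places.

0.367

q_3 = (l_3 − l_4) / l_3 = (0.79 − 0.5) / 0.79
     = 0.29 / 0.79 = 0.367089… → 0.367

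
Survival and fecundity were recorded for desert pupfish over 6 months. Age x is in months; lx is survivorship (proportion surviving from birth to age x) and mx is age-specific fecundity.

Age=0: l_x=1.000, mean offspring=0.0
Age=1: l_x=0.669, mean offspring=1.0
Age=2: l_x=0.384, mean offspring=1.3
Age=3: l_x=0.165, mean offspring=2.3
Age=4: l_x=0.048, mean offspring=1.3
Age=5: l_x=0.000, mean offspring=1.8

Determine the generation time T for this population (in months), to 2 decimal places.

1.90

lx·mx: 0, 0.669, 0.4992, 0.3795, 0.0624, 0 → R0 = 1.6101
x·lx·mx: 0, 0.669, 0.9984, 1.1385, 0.2496, 0 → Σ = 3.0555
T = 3.0555 / 1.6101 = 1.897708… → 1.90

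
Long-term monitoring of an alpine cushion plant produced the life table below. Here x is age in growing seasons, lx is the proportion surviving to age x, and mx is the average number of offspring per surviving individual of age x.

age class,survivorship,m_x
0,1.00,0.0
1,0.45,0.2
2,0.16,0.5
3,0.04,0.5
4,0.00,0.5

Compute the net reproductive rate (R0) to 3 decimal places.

0.190

lx·mx by age: 0, 0.09, 0.08, 0.02, 0
R0 = Σ lx·mx = 0.19 → 0.190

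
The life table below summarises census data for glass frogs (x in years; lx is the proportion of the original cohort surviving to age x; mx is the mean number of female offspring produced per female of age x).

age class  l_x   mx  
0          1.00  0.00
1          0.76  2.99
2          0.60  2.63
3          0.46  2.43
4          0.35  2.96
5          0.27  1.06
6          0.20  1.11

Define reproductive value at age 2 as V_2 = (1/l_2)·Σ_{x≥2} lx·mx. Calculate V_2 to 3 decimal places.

7.067

lx·mx for x ≥ 2: 1.578, 1.1178, 1.036, 0.2862, 0.222 → sum = 4.24
V_2 = 4.24 / l_2 = 4.24 / 0.6 = 7.066667… → 7.067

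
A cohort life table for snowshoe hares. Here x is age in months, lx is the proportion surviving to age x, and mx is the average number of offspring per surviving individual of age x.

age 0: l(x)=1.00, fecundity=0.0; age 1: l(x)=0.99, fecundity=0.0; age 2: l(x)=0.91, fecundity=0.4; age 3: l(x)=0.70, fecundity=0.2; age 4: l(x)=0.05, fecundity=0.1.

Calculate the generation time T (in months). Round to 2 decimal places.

2.29

lx·mx: 0, 0, 0.364, 0.14, 0.005 → R0 = 0.509
x·lx·mx: 0, 0, 0.728, 0.42, 0.02 → Σ = 1.168
T = 1.168 / 0.509 = 2.294695… → 2.29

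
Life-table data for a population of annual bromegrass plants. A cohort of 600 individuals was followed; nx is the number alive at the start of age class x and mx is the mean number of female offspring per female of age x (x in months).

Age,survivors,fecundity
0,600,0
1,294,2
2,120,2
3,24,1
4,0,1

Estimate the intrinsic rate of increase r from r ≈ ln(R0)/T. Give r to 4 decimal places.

lx = nx/n0 = nx/600: 1, 0.49, 0.2, 0.04, 0
R0 = Σ lx·mx = 0 + 0.98 + 0.4 + 0.04 + 0 = 1.42
Σ x·lx·mx = 1.9; T = 1.9/1.42 = 1.33803…
r ≈ ln(R0)/T = ln(1.42)/1.33803… = 0.26207… → 0.2621

0.2621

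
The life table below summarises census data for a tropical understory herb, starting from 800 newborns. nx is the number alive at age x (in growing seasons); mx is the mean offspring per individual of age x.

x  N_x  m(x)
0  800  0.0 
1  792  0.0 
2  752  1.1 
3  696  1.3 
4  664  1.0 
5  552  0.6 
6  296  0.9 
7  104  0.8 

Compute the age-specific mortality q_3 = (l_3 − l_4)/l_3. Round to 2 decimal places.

0.05

lx = nx/n0 = nx/800: 1, 0.99, 0.94, 0.87, 0.83, 0.69, 0.37, 0.13
q_3 = (l_3 − l_4) / l_3 = (0.87 − 0.83) / 0.87
     = 0.04 / 0.87 = 0.045977… → 0.05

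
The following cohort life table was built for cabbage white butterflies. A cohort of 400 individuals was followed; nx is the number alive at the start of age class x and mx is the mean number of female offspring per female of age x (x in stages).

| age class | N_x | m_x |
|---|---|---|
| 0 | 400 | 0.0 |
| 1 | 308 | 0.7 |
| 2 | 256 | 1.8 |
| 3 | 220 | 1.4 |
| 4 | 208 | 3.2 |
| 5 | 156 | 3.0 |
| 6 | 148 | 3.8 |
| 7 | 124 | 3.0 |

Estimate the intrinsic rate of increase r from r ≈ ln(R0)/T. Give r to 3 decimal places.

0.476

lx = nx/n0 = nx/400: 1, 0.77, 0.64, 0.55, 0.52, 0.39, 0.37, 0.31
R0 = Σ lx·mx = 0 + 0.539 + 1.152 + 0.77 + 1.664 + 1.17 + 1.406 + 0.93 = 7.631
Σ x·lx·mx = 32.605; T = 32.605/7.631 = 4.2727…
r ≈ ln(R0)/T = ln(7.631)/4.2727… = 0.47563… → 0.476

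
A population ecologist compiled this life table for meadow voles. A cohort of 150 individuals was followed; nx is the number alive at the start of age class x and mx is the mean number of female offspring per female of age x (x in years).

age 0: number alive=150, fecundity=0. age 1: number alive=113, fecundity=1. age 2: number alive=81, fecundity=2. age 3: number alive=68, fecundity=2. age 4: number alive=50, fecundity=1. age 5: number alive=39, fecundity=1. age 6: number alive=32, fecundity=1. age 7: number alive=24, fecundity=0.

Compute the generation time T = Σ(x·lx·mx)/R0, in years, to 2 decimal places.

lx = nx/n0 = nx/150: 1, 0.75333…, 0.54, 0.45333…, 0.33333…, 0.26, 0.21333…, 0.16
lx·mx: 0, 0.753333…, 1.08, 0.906667…, 0.333333…, 0.26, 0.213333…, 0 → R0 = 3.546667…
x·lx·mx: 0, 0.753333…, 2.16, 2.72…, 1.333333…, 1.3, 1.28…, 0 → Σ = 9.546667…
T = 9.546667… / 3.546667… = 2.691729… → 2.69

2.69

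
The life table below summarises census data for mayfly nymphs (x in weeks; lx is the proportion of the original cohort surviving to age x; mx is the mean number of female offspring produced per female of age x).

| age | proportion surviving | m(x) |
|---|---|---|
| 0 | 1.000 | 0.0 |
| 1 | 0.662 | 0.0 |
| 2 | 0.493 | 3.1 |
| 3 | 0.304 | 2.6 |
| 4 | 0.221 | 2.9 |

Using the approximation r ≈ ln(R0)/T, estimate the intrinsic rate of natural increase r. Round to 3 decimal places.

0.402

R0 = Σ lx·mx = 0 + 0 + 1.5283 + 0.7904 + 0.6409 = 2.9596
Σ x·lx·mx = 7.9914; T = 7.9914/2.9596 = 2.70016…
r ≈ ln(R0)/T = ln(2.9596)/2.70016… = 0.40185… → 0.402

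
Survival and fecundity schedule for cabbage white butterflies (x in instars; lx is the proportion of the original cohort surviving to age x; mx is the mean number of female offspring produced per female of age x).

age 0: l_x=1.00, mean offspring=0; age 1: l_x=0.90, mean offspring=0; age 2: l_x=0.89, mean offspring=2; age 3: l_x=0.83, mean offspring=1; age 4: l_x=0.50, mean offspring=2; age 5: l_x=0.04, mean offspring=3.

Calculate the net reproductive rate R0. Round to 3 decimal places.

3.730

lx·mx by age: 0, 0, 1.78, 0.83, 1, 0.12
R0 = Σ lx·mx = 3.73 → 3.730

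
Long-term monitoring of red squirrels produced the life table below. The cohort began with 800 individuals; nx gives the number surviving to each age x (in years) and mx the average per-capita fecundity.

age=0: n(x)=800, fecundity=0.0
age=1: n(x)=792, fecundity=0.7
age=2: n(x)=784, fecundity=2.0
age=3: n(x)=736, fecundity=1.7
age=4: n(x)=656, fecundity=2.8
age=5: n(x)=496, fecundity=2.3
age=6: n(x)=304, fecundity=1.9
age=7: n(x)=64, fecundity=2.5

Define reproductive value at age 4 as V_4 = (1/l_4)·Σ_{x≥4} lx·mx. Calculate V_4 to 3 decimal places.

5.663

lx = nx/n0 = nx/800: 1, 0.99, 0.98, 0.92, 0.82, 0.62, 0.38, 0.08
lx·mx for x ≥ 4: 2.296, 1.426, 0.722, 0.2 → sum = 4.644
V_4 = 4.644 / l_4 = 4.644 / 0.82 = 5.663415… → 5.663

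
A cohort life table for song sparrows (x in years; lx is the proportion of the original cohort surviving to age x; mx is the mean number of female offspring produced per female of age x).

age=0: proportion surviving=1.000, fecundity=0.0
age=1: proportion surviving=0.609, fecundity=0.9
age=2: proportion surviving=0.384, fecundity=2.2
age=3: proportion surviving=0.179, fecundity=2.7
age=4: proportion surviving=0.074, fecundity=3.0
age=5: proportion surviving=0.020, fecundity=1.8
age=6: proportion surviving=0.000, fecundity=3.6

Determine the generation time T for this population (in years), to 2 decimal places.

2.23

lx·mx: 0, 0.5481, 0.8448, 0.4833, 0.222, 0.036, 0 → R0 = 2.1342
x·lx·mx: 0, 0.5481, 1.6896, 1.4499, 0.888, 0.18, 0 → Σ = 4.7556
T = 4.7556 / 2.1342 = 2.228282… → 2.23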